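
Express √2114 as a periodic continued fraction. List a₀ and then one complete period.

a₀ = ⌊√2114⌋ = 45.
With m₀=0, d₀=1 and mₖ₊₁ = dₖaₖ − mₖ, dₖ₊₁ = (n − mₖ₊₁²)/dₖ, aₖ₊₁ = ⌊(a₀+mₖ₊₁)/dₖ₊₁⌋:
  k=1: m=45, d=89, a=1
  k=2: m=44, d=2, a=44
  k=3: m=44, d=89, a=1
  k=4: m=45, d=1, a=90
d=1 and a=2a₀=90 at k=4, so the next step gives (m, d) = (45, 89) again — its k=1 value — and the period has length 4.

[45; 1, 44, 1, 90]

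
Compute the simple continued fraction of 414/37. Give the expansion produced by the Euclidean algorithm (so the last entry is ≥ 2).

[11; 5, 3, 2]

414 = 11*37 + 7
37 = 5*7 + 2
7 = 3*2 + 1
2 = 2*1 + 0  (stop)
So 414/37 = [11; 5, 3, 2].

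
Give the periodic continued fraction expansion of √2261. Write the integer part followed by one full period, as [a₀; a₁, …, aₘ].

[47; 1, 1, 4, 1, 1, 94]

a₀ = ⌊√2261⌋ = 47.
With m₀=0, d₀=1 and mₖ₊₁ = dₖaₖ − mₖ, dₖ₊₁ = (n − mₖ₊₁²)/dₖ, aₖ₊₁ = ⌊(a₀+mₖ₊₁)/dₖ₊₁⌋:
  k=1: m=47, d=52, a=1
  k=2: m=5, d=43, a=1
  k=3: m=38, d=19, a=4
  k=4: m=38, d=43, a=1
  k=5: m=5, d=52, a=1
  k=6: m=47, d=1, a=94
d=1 and a=2a₀=94 at k=6, so the next step gives (m, d) = (47, 52) again — its k=1 value — and the period has length 6.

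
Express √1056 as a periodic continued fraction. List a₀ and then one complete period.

a₀ = ⌊√1056⌋ = 32.

[32; 2, 64]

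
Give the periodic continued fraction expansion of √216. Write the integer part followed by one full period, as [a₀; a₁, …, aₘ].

a₀ = ⌊√216⌋ = 14.
With m₀=0, d₀=1 and mₖ₊₁ = dₖaₖ − mₖ, dₖ₊₁ = (n − mₖ₊₁²)/dₖ, aₖ₊₁ = ⌊(a₀+mₖ₊₁)/dₖ₊₁⌋:
  k=1: m=14, d=20, a=1
  k=2: m=6, d=9, a=2
  k=3: m=12, d=8, a=3
  k=4: m=12, d=9, a=2
  k=5: m=6, d=20, a=1
  k=6: m=14, d=1, a=28
d=1 and a=2a₀=28 at k=6, so the next step gives (m, d) = (14, 20) again — its k=1 value — and the period has length 6.

[14; 1, 2, 3, 2, 1, 28]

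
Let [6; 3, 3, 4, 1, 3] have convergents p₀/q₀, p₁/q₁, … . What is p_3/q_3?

Using pₖ = aₖpₖ₋₁ + pₖ₋₂, qₖ = aₖqₖ₋₁ + qₖ₋₂ (with p₋₁=1, p₋₂=0, q₋₁=0, q₋₂=1):
  k=0: a=6, p=6, q=1
  k=1: a=3, p=19, q=3
  k=2: a=3, p=63, q=10
  k=3: a=4, p=271, q=43

271/43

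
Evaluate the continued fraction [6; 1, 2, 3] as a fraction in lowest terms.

67/10

Using pₖ = aₖpₖ₋₁ + pₖ₋₂ and qₖ = aₖqₖ₋₁ + qₖ₋₂:
  k=0: a=6, p=6, q=1
  k=1: a=1, p=7, q=1
  k=2: a=2, p=20, q=3
  k=3: a=3, p=67, q=10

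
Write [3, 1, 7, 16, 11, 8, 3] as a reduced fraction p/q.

139775/36062

Fold from the inside: start with 3/1.
  8 + 1/3 = 25/3
  11 + 3/25 = 278/25
  16 + 25/278 = 4473/278
  7 + 278/4473 = 31589/4473
  1 + 4473/31589 = 36062/31589
  3 + 31589/36062 = 139775/36062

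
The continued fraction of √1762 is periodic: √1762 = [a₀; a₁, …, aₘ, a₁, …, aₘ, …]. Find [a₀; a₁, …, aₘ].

[41; 1, 40, 1, 82]

a₀ = ⌊√1762⌋ = 41.
With m₀=0, d₀=1 and mₖ₊₁ = dₖaₖ − mₖ, dₖ₊₁ = (n − mₖ₊₁²)/dₖ, aₖ₊₁ = ⌊(a₀+mₖ₊₁)/dₖ₊₁⌋:
  k=1: m=41, d=81, a=1
  k=2: m=40, d=2, a=40
  k=3: m=40, d=81, a=1
  k=4: m=41, d=1, a=82
d=1 and a=2a₀=82 at k=4, so the next step gives (m, d) = (41, 81) again — its k=1 value — and the period has length 4.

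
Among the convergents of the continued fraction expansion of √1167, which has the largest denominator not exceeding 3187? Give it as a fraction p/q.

60329/1766

√1167 = [34; 6, 5, 11, 5, 6, 68, …] (period length 6).
Convergents:
  p_0/q_0 = 34/1
  p_1/q_1 = 205/6
  p_2/q_2 = 1059/31
  p_3/q_3 = 11854/347
  p_4/q_4 = 60329/1766
  p_5/q_5 = 373828/10943
q_4 = 1766 ≤ 3187 < 10943 = q_5, so the answer is 60329/1766.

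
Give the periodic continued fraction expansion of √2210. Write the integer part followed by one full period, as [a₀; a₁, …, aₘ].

a₀ = ⌊√2210⌋ = 47.
With m₀=0, d₀=1 and mₖ₊₁ = dₖaₖ − mₖ, dₖ₊₁ = (n − mₖ₊₁²)/dₖ, aₖ₊₁ = ⌊(a₀+mₖ₊₁)/dₖ₊₁⌋:
  k=1: m=47, d=1, a=94
d=1 and a=2a₀=94 at k=1, so the next step gives (m, d) = (47, 1) again — its k=1 value — and the period has length 1.

[47; 94]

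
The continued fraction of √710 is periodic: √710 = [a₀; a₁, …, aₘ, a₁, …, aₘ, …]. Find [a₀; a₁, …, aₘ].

[26; 1, 1, 1, 4, 1, 1, 1, 52]

a₀ = ⌊√710⌋ = 26.
With m₀=0, d₀=1 and mₖ₊₁ = dₖaₖ − mₖ, dₖ₊₁ = (n − mₖ₊₁²)/dₖ, aₖ₊₁ = ⌊(a₀+mₖ₊₁)/dₖ₊₁⌋:
  k=1: m=26, d=34, a=1
  k=2: m=8, d=19, a=1
  k=3: m=11, d=31, a=1
  k=4: m=20, d=10, a=4
  k=5: m=20, d=31, a=1
  k=6: m=11, d=19, a=1
  k=7: m=8, d=34, a=1
  k=8: m=26, d=1, a=52
d=1 and a=2a₀=52 at k=8, so the next step gives (m, d) = (26, 34) again — its k=1 value — and the period has length 8.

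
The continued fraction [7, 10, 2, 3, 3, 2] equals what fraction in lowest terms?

3924/553

Using pₖ = aₖpₖ₋₁ + pₖ₋₂ and qₖ = aₖqₖ₋₁ + qₖ₋₂:
  k=0: a=7, p=7, q=1
  k=1: a=10, p=71, q=10
  k=2: a=2, p=149, q=21
  k=3: a=3, p=518, q=73
  k=4: a=3, p=1703, q=240
  k=5: a=2, p=3924, q=553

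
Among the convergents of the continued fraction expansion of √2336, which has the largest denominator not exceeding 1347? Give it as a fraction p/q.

42049/870

√2336 = [48; 3, 96, …] (period length 2).
Convergents:
  p_0/q_0 = 48/1
  p_1/q_1 = 145/3
  p_2/q_2 = 13968/289
  p_3/q_3 = 42049/870
  p_4/q_4 = 4050672/83809
q_3 = 870 ≤ 1347 < 83809 = q_4, so the answer is 42049/870.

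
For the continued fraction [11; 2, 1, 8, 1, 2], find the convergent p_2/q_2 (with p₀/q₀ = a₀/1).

34/3

Using pₖ = aₖpₖ₋₁ + pₖ₋₂, qₖ = aₖqₖ₋₁ + qₖ₋₂ (with p₋₁=1, p₋₂=0, q₋₁=0, q₋₂=1):
  k=0: a=11, p=11, q=1
  k=1: a=2, p=23, q=2
  k=2: a=1, p=34, q=3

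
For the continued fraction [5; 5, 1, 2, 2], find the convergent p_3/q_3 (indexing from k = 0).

Using pₖ = aₖpₖ₋₁ + pₖ₋₂, qₖ = aₖqₖ₋₁ + qₖ₋₂ (with p₋₁=1, p₋₂=0, q₋₁=0, q₋₂=1):
  k=0: a=5, p=5, q=1
  k=1: a=5, p=26, q=5
  k=2: a=1, p=31, q=6
  k=3: a=2, p=88, q=17

88/17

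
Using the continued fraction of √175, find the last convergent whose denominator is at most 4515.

53087/4013

√175 = [13; 4, 2, 1, 2, 4, 26, …] (period length 6).
Convergents:
  p_0/q_0 = 13/1
  p_1/q_1 = 53/4
  p_2/q_2 = 119/9
  p_3/q_3 = 172/13
  p_4/q_4 = 463/35
  p_5/q_5 = 2024/153
  p_6/q_6 = 53087/4013
  p_7/q_7 = 214372/16205
q_6 = 4013 ≤ 4515 < 16205 = q_7, so the answer is 53087/4013.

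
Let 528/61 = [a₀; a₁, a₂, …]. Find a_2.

1

528 = 8·61 + 40   →  a_0 = 8
61 = 1·40 + 21   →  a_1 = 1
40 = 1·21 + 19   →  a_2 = 1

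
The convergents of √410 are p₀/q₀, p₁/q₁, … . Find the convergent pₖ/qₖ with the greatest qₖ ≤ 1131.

√410 = [20; 4, 40, …] (period length 2).
Convergents:
  p_0/q_0 = 20/1
  p_1/q_1 = 81/4
  p_2/q_2 = 3260/161
  p_3/q_3 = 13121/648
  p_4/q_4 = 528100/26081
q_3 = 648 ≤ 1131 < 26081 = q_4, so the answer is 13121/648.

13121/648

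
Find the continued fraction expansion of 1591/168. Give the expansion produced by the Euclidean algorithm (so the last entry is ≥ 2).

1591 = 9*168 + 79
168 = 2*79 + 10
79 = 7*10 + 9
10 = 1*9 + 1
9 = 9*1 + 0  (stop)
So 1591/168 = [9; 2, 7, 1, 9].

[9; 2, 7, 1, 9]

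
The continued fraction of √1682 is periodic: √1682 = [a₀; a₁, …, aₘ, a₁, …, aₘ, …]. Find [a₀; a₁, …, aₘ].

[41; 82]

a₀ = ⌊√1682⌋ = 41.
With m₀=0, d₀=1 and mₖ₊₁ = dₖaₖ − mₖ, dₖ₊₁ = (n − mₖ₊₁²)/dₖ, aₖ₊₁ = ⌊(a₀+mₖ₊₁)/dₖ₊₁⌋:
  k=1: m=41, d=1, a=82
d=1 and a=2a₀=82 at k=1, so the next step gives (m, d) = (41, 1) again — its k=1 value — and the period has length 1.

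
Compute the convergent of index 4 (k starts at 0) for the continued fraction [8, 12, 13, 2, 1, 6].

Using pₖ = aₖpₖ₋₁ + pₖ₋₂, qₖ = aₖqₖ₋₁ + qₖ₋₂ (with p₋₁=1, p₋₂=0, q₋₁=0, q₋₂=1):
  k=0: a=8, p=8, q=1
  k=1: a=12, p=97, q=12
  k=2: a=13, p=1269, q=157
  k=3: a=2, p=2635, q=326
  k=4: a=1, p=3904, q=483

3904/483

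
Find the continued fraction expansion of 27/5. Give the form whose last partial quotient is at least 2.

[5; 2, 2]

27 = 5×5 + 2
5 = 2×2 + 1
2 = 2×1 + 0  (stop)
So 27/5 = [5; 2, 2].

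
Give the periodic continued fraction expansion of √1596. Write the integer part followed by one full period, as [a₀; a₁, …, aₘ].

[39; 1, 18, 1, 78]

a₀ = ⌊√1596⌋ = 39.
With m₀=0, d₀=1 and mₖ₊₁ = dₖaₖ − mₖ, dₖ₊₁ = (n − mₖ₊₁²)/dₖ, aₖ₊₁ = ⌊(a₀+mₖ₊₁)/dₖ₊₁⌋:
  k=1: m=39, d=75, a=1
  k=2: m=36, d=4, a=18
  k=3: m=36, d=75, a=1
  k=4: m=39, d=1, a=78
d=1 and a=2a₀=78 at k=4, so the next step gives (m, d) = (39, 75) again — its k=1 value — and the period has length 4.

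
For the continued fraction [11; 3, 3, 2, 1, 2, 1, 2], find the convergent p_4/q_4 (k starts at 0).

Using pₖ = aₖpₖ₋₁ + pₖ₋₂, qₖ = aₖqₖ₋₁ + qₖ₋₂ (with p₋₁=1, p₋₂=0, q₋₁=0, q₋₂=1):
  k=0: a=11, p=11, q=1
  k=1: a=3, p=34, q=3
  k=2: a=3, p=113, q=10
  k=3: a=2, p=260, q=23
  k=4: a=1, p=373, q=33

373/33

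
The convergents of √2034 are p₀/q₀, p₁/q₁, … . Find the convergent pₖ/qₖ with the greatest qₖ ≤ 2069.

40635/901

√2034 = [45; 10, 90, …] (period length 2).
Convergents:
  p_0/q_0 = 45/1
  p_1/q_1 = 451/10
  p_2/q_2 = 40635/901
  p_3/q_3 = 406801/9020
q_2 = 901 ≤ 2069 < 9020 = q_3, so the answer is 40635/901.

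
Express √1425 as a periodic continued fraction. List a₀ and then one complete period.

[37; 1, 2, 1, 74]

a₀ = ⌊√1425⌋ = 37.
With m₀=0, d₀=1 and mₖ₊₁ = dₖaₖ − mₖ, dₖ₊₁ = (n − mₖ₊₁²)/dₖ, aₖ₊₁ = ⌊(a₀+mₖ₊₁)/dₖ₊₁⌋:
  k=1: m=37, d=56, a=1
  k=2: m=19, d=19, a=2
  k=3: m=19, d=56, a=1
  k=4: m=37, d=1, a=74
d=1 and a=2a₀=74 at k=4, so the next step gives (m, d) = (37, 56) again — its k=1 value — and the period has length 4.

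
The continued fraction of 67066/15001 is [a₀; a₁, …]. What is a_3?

67066 = 4·15001 + 7062   →  a_0 = 4
15001 = 2·7062 + 877   →  a_1 = 2
7062 = 8·877 + 46   →  a_2 = 8
877 = 19·46 + 3   →  a_3 = 19

19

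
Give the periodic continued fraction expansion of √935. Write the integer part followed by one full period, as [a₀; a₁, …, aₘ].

[30; 1, 1, 2, 1, 2, 1, 1, 60]

a₀ = ⌊√935⌋ = 30.
With m₀=0, d₀=1 and mₖ₊₁ = dₖaₖ − mₖ, dₖ₊₁ = (n − mₖ₊₁²)/dₖ, aₖ₊₁ = ⌊(a₀+mₖ₊₁)/dₖ₊₁⌋:
  k=1: m=30, d=35, a=1
  k=2: m=5, d=26, a=1
  k=3: m=21, d=19, a=2
  k=4: m=17, d=34, a=1
  k=5: m=17, d=19, a=2
  k=6: m=21, d=26, a=1
  k=7: m=5, d=35, a=1
  k=8: m=30, d=1, a=60
d=1 and a=2a₀=60 at k=8, so the next step gives (m, d) = (30, 35) again — its k=1 value — and the period has length 8.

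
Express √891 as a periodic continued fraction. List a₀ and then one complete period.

[29; 1, 5, 1, 1, 1, 5, 1, 58]

a₀ = ⌊√891⌋ = 29.
With m₀=0, d₀=1 and mₖ₊₁ = dₖaₖ − mₖ, dₖ₊₁ = (n − mₖ₊₁²)/dₖ, aₖ₊₁ = ⌊(a₀+mₖ₊₁)/dₖ₊₁⌋:
  k=1: m=29, d=50, a=1
  k=2: m=21, d=9, a=5
  k=3: m=24, d=35, a=1
  k=4: m=11, d=22, a=1
  k=5: m=11, d=35, a=1
  k=6: m=24, d=9, a=5
  k=7: m=21, d=50, a=1
  k=8: m=29, d=1, a=58
d=1 and a=2a₀=58 at k=8, so the next step gives (m, d) = (29, 50) again — its k=1 value — and the period has length 8.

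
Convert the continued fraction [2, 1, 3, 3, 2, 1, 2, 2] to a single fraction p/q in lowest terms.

Using pₖ = aₖpₖ₋₁ + pₖ₋₂ and qₖ = aₖqₖ₋₁ + qₖ₋₂:
  k=0: a=2, p=2, q=1
  k=1: a=1, p=3, q=1
  k=2: a=3, p=11, q=4
  k=3: a=3, p=36, q=13
  k=4: a=2, p=83, q=30
  k=5: a=1, p=119, q=43
  k=6: a=2, p=321, q=116
  k=7: a=2, p=761, q=275

761/275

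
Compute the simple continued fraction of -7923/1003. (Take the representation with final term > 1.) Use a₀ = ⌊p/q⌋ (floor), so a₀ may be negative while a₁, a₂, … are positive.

-7923 = -8·1003 + 101
1003 = 9·101 + 94
101 = 1·94 + 7
94 = 13·7 + 3
7 = 2·3 + 1
3 = 3·1 + 0  (stop)
So -7923/1003 = [-8; 9, 1, 13, 2, 3].

[-8; 9, 1, 13, 2, 3]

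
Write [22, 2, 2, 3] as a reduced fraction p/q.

Fold from the inside: start with 3/1.
  2 + 1/3 = 7/3
  2 + 3/7 = 17/7
  22 + 7/17 = 381/17

381/17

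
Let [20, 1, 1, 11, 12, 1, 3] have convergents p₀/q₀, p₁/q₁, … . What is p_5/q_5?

6177/301

Using pₖ = aₖpₖ₋₁ + pₖ₋₂, qₖ = aₖqₖ₋₁ + qₖ₋₂ (with p₋₁=1, p₋₂=0, q₋₁=0, q₋₂=1):
  k=0: a=20, p=20, q=1
  k=1: a=1, p=21, q=1
  k=2: a=1, p=41, q=2
  k=3: a=11, p=472, q=23
  k=4: a=12, p=5705, q=278
  k=5: a=1, p=6177, q=301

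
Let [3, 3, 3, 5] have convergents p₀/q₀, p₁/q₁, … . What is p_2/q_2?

Using pₖ = aₖpₖ₋₁ + pₖ₋₂, qₖ = aₖqₖ₋₁ + qₖ₋₂ (with p₋₁=1, p₋₂=0, q₋₁=0, q₋₂=1):
  k=0: a=3, p=3, q=1
  k=1: a=3, p=10, q=3
  k=2: a=3, p=33, q=10

33/10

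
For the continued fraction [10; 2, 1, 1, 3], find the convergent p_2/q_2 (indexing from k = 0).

31/3

Using pₖ = aₖpₖ₋₁ + pₖ₋₂, qₖ = aₖqₖ₋₁ + qₖ₋₂ (with p₋₁=1, p₋₂=0, q₋₁=0, q₋₂=1):
  k=0: a=10, p=10, q=1
  k=1: a=2, p=21, q=2
  k=2: a=1, p=31, q=3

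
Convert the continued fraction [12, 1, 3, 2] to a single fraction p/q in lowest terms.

Fold from the inside: start with 2/1.
  3 + 1/2 = 7/2
  1 + 2/7 = 9/7
  12 + 7/9 = 115/9

115/9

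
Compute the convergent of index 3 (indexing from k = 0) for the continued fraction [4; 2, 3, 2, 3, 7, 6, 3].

Using pₖ = aₖpₖ₋₁ + pₖ₋₂, qₖ = aₖqₖ₋₁ + qₖ₋₂ (with p₋₁=1, p₋₂=0, q₋₁=0, q₋₂=1):
  k=0: a=4, p=4, q=1
  k=1: a=2, p=9, q=2
  k=2: a=3, p=31, q=7
  k=3: a=2, p=71, q=16

71/16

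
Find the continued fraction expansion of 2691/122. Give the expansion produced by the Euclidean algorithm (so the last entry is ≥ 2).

2691 = 22×122 + 7
122 = 17×7 + 3
7 = 2×3 + 1
3 = 3×1 + 0  (stop)
So 2691/122 = [22; 17, 2, 3].

[22; 17, 2, 3]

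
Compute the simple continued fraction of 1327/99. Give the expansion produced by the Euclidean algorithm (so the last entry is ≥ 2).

[13; 2, 2, 9, 2]

1327 = 13*99 + 40
99 = 2*40 + 19
40 = 2*19 + 2
19 = 9*2 + 1
2 = 2*1 + 0  (stop)
So 1327/99 = [13; 2, 2, 9, 2].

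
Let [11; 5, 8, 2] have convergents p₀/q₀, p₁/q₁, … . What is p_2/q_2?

459/41

Using pₖ = aₖpₖ₋₁ + pₖ₋₂, qₖ = aₖqₖ₋₁ + qₖ₋₂ (with p₋₁=1, p₋₂=0, q₋₁=0, q₋₂=1):
  k=0: a=11, p=11, q=1
  k=1: a=5, p=56, q=5
  k=2: a=8, p=459, q=41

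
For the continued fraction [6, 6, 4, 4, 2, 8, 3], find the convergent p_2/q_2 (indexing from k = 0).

Using pₖ = aₖpₖ₋₁ + pₖ₋₂, qₖ = aₖqₖ₋₁ + qₖ₋₂ (with p₋₁=1, p₋₂=0, q₋₁=0, q₋₂=1):
  k=0: a=6, p=6, q=1
  k=1: a=6, p=37, q=6
  k=2: a=4, p=154, q=25

154/25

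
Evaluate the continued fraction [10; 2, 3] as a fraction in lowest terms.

Using pₖ = aₖpₖ₋₁ + pₖ₋₂ and qₖ = aₖqₖ₋₁ + qₖ₋₂:
  k=0: a=10, p=10, q=1
  k=1: a=2, p=21, q=2
  k=2: a=3, p=73, q=7

73/7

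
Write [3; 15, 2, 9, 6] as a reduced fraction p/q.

5501/1795

Using pₖ = aₖpₖ₋₁ + pₖ₋₂ and qₖ = aₖqₖ₋₁ + qₖ₋₂:
  k=0: a=3, p=3, q=1
  k=1: a=15, p=46, q=15
  k=2: a=2, p=95, q=31
  k=3: a=9, p=901, q=294
  k=4: a=6, p=5501, q=1795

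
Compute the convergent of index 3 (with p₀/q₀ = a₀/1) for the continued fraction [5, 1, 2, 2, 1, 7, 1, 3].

40/7

Using pₖ = aₖpₖ₋₁ + pₖ₋₂, qₖ = aₖqₖ₋₁ + qₖ₋₂ (with p₋₁=1, p₋₂=0, q₋₁=0, q₋₂=1):
  k=0: a=5, p=5, q=1
  k=1: a=1, p=6, q=1
  k=2: a=2, p=17, q=3
  k=3: a=2, p=40, q=7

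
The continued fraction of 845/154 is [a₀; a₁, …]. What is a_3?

845 = 5·154 + 75   →  a_0 = 5
154 = 2·75 + 4   →  a_1 = 2
75 = 18·4 + 3   →  a_2 = 18
4 = 1·3 + 1   →  a_3 = 1

1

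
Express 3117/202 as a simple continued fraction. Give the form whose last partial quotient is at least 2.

[15; 2, 3, 9, 3]

3117 = 15×202 + 87
202 = 2×87 + 28
87 = 3×28 + 3
28 = 9×3 + 1
3 = 3×1 + 0  (stop)
So 3117/202 = [15; 2, 3, 9, 3].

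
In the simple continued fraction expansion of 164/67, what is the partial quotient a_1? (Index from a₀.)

2

164 = 2·67 + 30   →  a_0 = 2
67 = 2·30 + 7   →  a_1 = 2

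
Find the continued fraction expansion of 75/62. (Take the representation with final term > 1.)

75 = 1·62 + 13
62 = 4·13 + 10
13 = 1·10 + 3
10 = 3·3 + 1
3 = 3·1 + 0  (stop)
So 75/62 = [1; 4, 1, 3, 3].

[1; 4, 1, 3, 3]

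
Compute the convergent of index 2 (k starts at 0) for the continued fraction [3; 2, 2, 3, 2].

17/5

Using pₖ = aₖpₖ₋₁ + pₖ₋₂, qₖ = aₖqₖ₋₁ + qₖ₋₂ (with p₋₁=1, p₋₂=0, q₋₁=0, q₋₂=1):
  k=0: a=3, p=3, q=1
  k=1: a=2, p=7, q=2
  k=2: a=2, p=17, q=5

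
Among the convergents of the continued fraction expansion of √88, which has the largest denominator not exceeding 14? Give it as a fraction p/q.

√88 = [9; 2, 1, 1, 1, 2, 18, …] (period length 6).
Convergents:
  p_0/q_0 = 9/1
  p_1/q_1 = 19/2
  p_2/q_2 = 28/3
  p_3/q_3 = 47/5
  p_4/q_4 = 75/8
  p_5/q_5 = 197/21
q_4 = 8 ≤ 14 < 21 = q_5, so the answer is 75/8.

75/8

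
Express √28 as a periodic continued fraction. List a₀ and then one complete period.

[5; 3, 2, 3, 10]

a₀ = ⌊√28⌋ = 5.
With m₀=0, d₀=1 and mₖ₊₁ = dₖaₖ − mₖ, dₖ₊₁ = (n − mₖ₊₁²)/dₖ, aₖ₊₁ = ⌊(a₀+mₖ₊₁)/dₖ₊₁⌋:
  k=1: m=5, d=3, a=3
  k=2: m=4, d=4, a=2
  k=3: m=4, d=3, a=3
  k=4: m=5, d=1, a=10
d=1 and a=2a₀=10 at k=4, so the next step gives (m, d) = (5, 3) again — its k=1 value — and the period has length 4.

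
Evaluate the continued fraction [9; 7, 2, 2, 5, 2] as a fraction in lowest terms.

Using pₖ = aₖpₖ₋₁ + pₖ₋₂ and qₖ = aₖqₖ₋₁ + qₖ₋₂:
  k=0: a=9, p=9, q=1
  k=1: a=7, p=64, q=7
  k=2: a=2, p=137, q=15
  k=3: a=2, p=338, q=37
  k=4: a=5, p=1827, q=200
  k=5: a=2, p=3992, q=437

3992/437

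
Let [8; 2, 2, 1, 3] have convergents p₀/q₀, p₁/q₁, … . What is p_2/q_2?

Using pₖ = aₖpₖ₋₁ + pₖ₋₂, qₖ = aₖqₖ₋₁ + qₖ₋₂ (with p₋₁=1, p₋₂=0, q₋₁=0, q₋₂=1):
  k=0: a=8, p=8, q=1
  k=1: a=2, p=17, q=2
  k=2: a=2, p=42, q=5

42/5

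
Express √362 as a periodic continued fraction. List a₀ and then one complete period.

[19; 38]

a₀ = ⌊√362⌋ = 19.
With m₀=0, d₀=1 and mₖ₊₁ = dₖaₖ − mₖ, dₖ₊₁ = (n − mₖ₊₁²)/dₖ, aₖ₊₁ = ⌊(a₀+mₖ₊₁)/dₖ₊₁⌋:
  k=1: m=19, d=1, a=38
d=1 and a=2a₀=38 at k=1, so the next step gives (m, d) = (19, 1) again — its k=1 value — and the period has length 1.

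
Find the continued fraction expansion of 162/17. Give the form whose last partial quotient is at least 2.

[9; 1, 1, 8]

162 = 9×17 + 9
17 = 1×9 + 8
9 = 1×8 + 1
8 = 8×1 + 0  (stop)
So 162/17 = [9; 1, 1, 8].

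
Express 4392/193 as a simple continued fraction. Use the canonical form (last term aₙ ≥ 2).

4392 = 22×193 + 146
193 = 1×146 + 47
146 = 3×47 + 5
47 = 9×5 + 2
5 = 2×2 + 1
2 = 2×1 + 0  (stop)
So 4392/193 = [22; 1, 3, 9, 2, 2].

[22; 1, 3, 9, 2, 2]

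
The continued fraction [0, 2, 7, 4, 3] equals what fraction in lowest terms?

Using pₖ = aₖpₖ₋₁ + pₖ₋₂ and qₖ = aₖqₖ₋₁ + qₖ₋₂:
  k=0: a=0, p=0, q=1
  k=1: a=2, p=1, q=2
  k=2: a=7, p=7, q=15
  k=3: a=4, p=29, q=62
  k=4: a=3, p=94, q=201

94/201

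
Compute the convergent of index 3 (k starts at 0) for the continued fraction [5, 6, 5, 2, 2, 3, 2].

Using pₖ = aₖpₖ₋₁ + pₖ₋₂, qₖ = aₖqₖ₋₁ + qₖ₋₂ (with p₋₁=1, p₋₂=0, q₋₁=0, q₋₂=1):
  k=0: a=5, p=5, q=1
  k=1: a=6, p=31, q=6
  k=2: a=5, p=160, q=31
  k=3: a=2, p=351, q=68

351/68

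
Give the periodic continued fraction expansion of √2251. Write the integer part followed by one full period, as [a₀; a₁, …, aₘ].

a₀ = ⌊√2251⌋ = 47.
With m₀=0, d₀=1 and mₖ₊₁ = dₖaₖ − mₖ, dₖ₊₁ = (n − mₖ₊₁²)/dₖ, aₖ₊₁ = ⌊(a₀+mₖ₊₁)/dₖ₊₁⌋:
  k=1: m=47, d=42, a=2
  k=2: m=37, d=21, a=4
  k=3: m=47, d=2, a=47
  k=4: m=47, d=21, a=4
  k=5: m=37, d=42, a=2
  k=6: m=47, d=1, a=94
d=1 and a=2a₀=94 at k=6, so the next step gives (m, d) = (47, 42) again — its k=1 value — and the period has length 6.

[47; 2, 4, 47, 4, 2, 94]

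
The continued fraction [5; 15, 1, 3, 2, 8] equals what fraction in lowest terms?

Using pₖ = aₖpₖ₋₁ + pₖ₋₂ and qₖ = aₖqₖ₋₁ + qₖ₋₂:
  k=0: a=5, p=5, q=1
  k=1: a=15, p=76, q=15
  k=2: a=1, p=81, q=16
  k=3: a=3, p=319, q=63
  k=4: a=2, p=719, q=142
  k=5: a=8, p=6071, q=1199

6071/1199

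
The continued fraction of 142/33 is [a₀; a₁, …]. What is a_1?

3

142 = 4·33 + 10   →  a_0 = 4
33 = 3·10 + 3   →  a_1 = 3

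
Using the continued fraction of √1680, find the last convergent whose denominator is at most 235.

3361/82

√1680 = [40; 1, 80, …] (period length 2).
Convergents:
  p_0/q_0 = 40/1
  p_1/q_1 = 41/1
  p_2/q_2 = 3320/81
  p_3/q_3 = 3361/82
  p_4/q_4 = 272200/6641
q_3 = 82 ≤ 235 < 6641 = q_4, so the answer is 3361/82.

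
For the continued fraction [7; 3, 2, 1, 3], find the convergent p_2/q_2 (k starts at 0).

51/7

Using pₖ = aₖpₖ₋₁ + pₖ₋₂, qₖ = aₖqₖ₋₁ + qₖ₋₂ (with p₋₁=1, p₋₂=0, q₋₁=0, q₋₂=1):
  k=0: a=7, p=7, q=1
  k=1: a=3, p=22, q=3
  k=2: a=2, p=51, q=7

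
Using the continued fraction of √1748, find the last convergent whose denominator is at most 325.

√1748 = [41; 1, 4, 4, 4, 1, 82, …] (period length 6).
Convergents:
  p_0/q_0 = 41/1
  p_1/q_1 = 42/1
  p_2/q_2 = 209/5
  p_3/q_3 = 878/21
  p_4/q_4 = 3721/89
  p_5/q_5 = 4599/110
  p_6/q_6 = 380839/9109
q_5 = 110 ≤ 325 < 9109 = q_6, so the answer is 4599/110.

4599/110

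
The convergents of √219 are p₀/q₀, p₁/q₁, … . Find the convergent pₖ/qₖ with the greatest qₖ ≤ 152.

√219 = [14; 1, 3, 1, 28, …] (period length 4).
Convergents:
  p_0/q_0 = 14/1
  p_1/q_1 = 15/1
  p_2/q_2 = 59/4
  p_3/q_3 = 74/5
  p_4/q_4 = 2131/144
  p_5/q_5 = 2205/149
  p_6/q_6 = 8746/591
q_5 = 149 ≤ 152 < 591 = q_6, so the answer is 2205/149.

2205/149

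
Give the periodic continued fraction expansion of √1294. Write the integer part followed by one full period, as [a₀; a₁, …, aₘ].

[35; 1, 34, 1, 70]

a₀ = ⌊√1294⌋ = 35.
With m₀=0, d₀=1 and mₖ₊₁ = dₖaₖ − mₖ, dₖ₊₁ = (n − mₖ₊₁²)/dₖ, aₖ₊₁ = ⌊(a₀+mₖ₊₁)/dₖ₊₁⌋:
  k=1: m=35, d=69, a=1
  k=2: m=34, d=2, a=34
  k=3: m=34, d=69, a=1
  k=4: m=35, d=1, a=70
d=1 and a=2a₀=70 at k=4, so the next step gives (m, d) = (35, 69) again — its k=1 value — and the period has length 4.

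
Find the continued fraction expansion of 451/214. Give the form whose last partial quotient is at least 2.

[2; 9, 3, 3, 2]

451 = 2·214 + 23
214 = 9·23 + 7
23 = 3·7 + 2
7 = 3·2 + 1
2 = 2·1 + 0  (stop)
So 451/214 = [2; 9, 3, 3, 2].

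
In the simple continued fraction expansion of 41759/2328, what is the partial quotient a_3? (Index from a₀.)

41759 = 17·2328 + 2183   →  a_0 = 17
2328 = 1·2183 + 145   →  a_1 = 1
2183 = 15·145 + 8   →  a_2 = 15
145 = 18·8 + 1   →  a_3 = 18

18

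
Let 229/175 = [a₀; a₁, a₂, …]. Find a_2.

229 = 1·175 + 54   →  a_0 = 1
175 = 3·54 + 13   →  a_1 = 3
54 = 4·13 + 2   →  a_2 = 4

4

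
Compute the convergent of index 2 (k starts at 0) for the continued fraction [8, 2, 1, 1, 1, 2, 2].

Using pₖ = aₖpₖ₋₁ + pₖ₋₂, qₖ = aₖqₖ₋₁ + qₖ₋₂ (with p₋₁=1, p₋₂=0, q₋₁=0, q₋₂=1):
  k=0: a=8, p=8, q=1
  k=1: a=2, p=17, q=2
  k=2: a=1, p=25, q=3

25/3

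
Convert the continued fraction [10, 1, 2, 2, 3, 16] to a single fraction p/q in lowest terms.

Fold from the inside: start with 16/1.
  3 + 1/16 = 49/16
  2 + 16/49 = 114/49
  2 + 49/114 = 277/114
  1 + 114/277 = 391/277
  10 + 277/391 = 4187/391

4187/391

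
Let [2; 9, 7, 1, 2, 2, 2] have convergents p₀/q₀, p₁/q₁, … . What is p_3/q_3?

154/73

Using pₖ = aₖpₖ₋₁ + pₖ₋₂, qₖ = aₖqₖ₋₁ + qₖ₋₂ (with p₋₁=1, p₋₂=0, q₋₁=0, q₋₂=1):
  k=0: a=2, p=2, q=1
  k=1: a=9, p=19, q=9
  k=2: a=7, p=135, q=64
  k=3: a=1, p=154, q=73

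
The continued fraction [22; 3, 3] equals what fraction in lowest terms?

Fold from the inside: start with 3/1.
  3 + 1/3 = 10/3
  22 + 3/10 = 223/10

223/10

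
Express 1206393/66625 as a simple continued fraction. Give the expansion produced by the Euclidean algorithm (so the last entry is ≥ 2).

1206393 = 18·66625 + 7143
66625 = 9·7143 + 2338
7143 = 3·2338 + 129
2338 = 18·129 + 16
129 = 8·16 + 1
16 = 16·1 + 0  (stop)
So 1206393/66625 = [18; 9, 3, 18, 8, 16].

[18; 9, 3, 18, 8, 16]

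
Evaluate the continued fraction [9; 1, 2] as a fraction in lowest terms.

29/3

Fold from the inside: start with 2/1.
  1 + 1/2 = 3/2
  9 + 2/3 = 29/3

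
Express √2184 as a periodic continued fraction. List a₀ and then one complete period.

a₀ = ⌊√2184⌋ = 46.
With m₀=0, d₀=1 and mₖ₊₁ = dₖaₖ − mₖ, dₖ₊₁ = (n − mₖ₊₁²)/dₖ, aₖ₊₁ = ⌊(a₀+mₖ₊₁)/dₖ₊₁⌋:
  k=1: m=46, d=68, a=1
  k=2: m=22, d=25, a=2
  k=3: m=28, d=56, a=1
  k=4: m=28, d=25, a=2
  k=5: m=22, d=68, a=1
  k=6: m=46, d=1, a=92
d=1 and a=2a₀=92 at k=6, so the next step gives (m, d) = (46, 68) again — its k=1 value — and the period has length 6.

[46; 1, 2, 1, 2, 1, 92]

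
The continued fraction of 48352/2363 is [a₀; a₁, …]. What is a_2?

48352 = 20·2363 + 1092   →  a_0 = 20
2363 = 2·1092 + 179   →  a_1 = 2
1092 = 6·179 + 18   →  a_2 = 6

6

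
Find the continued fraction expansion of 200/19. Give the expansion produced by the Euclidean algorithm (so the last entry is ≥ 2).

[10; 1, 1, 9]

200 = 10*19 + 10
19 = 1*10 + 9
10 = 1*9 + 1
9 = 9*1 + 0  (stop)
So 200/19 = [10; 1, 1, 9].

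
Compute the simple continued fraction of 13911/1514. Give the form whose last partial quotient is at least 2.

13911 = 9·1514 + 285
1514 = 5·285 + 89
285 = 3·89 + 18
89 = 4·18 + 17
18 = 1·17 + 1
17 = 17·1 + 0  (stop)
So 13911/1514 = [9; 5, 3, 4, 1, 17].

[9; 5, 3, 4, 1, 17]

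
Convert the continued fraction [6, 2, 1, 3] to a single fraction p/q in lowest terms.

Using pₖ = aₖpₖ₋₁ + pₖ₋₂ and qₖ = aₖqₖ₋₁ + qₖ₋₂:
  k=0: a=6, p=6, q=1
  k=1: a=2, p=13, q=2
  k=2: a=1, p=19, q=3
  k=3: a=3, p=70, q=11

70/11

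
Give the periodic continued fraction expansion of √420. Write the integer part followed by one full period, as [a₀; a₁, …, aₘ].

[20; 2, 40]

a₀ = ⌊√420⌋ = 20.
With m₀=0, d₀=1 and mₖ₊₁ = dₖaₖ − mₖ, dₖ₊₁ = (n − mₖ₊₁²)/dₖ, aₖ₊₁ = ⌊(a₀+mₖ₊₁)/dₖ₊₁⌋:
  k=1: m=20, d=20, a=2
  k=2: m=20, d=1, a=40
d=1 and a=2a₀=40 at k=2, so the next step gives (m, d) = (20, 20) again — its k=1 value — and the period has length 2.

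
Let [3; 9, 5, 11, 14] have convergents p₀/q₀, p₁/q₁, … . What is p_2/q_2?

Using pₖ = aₖpₖ₋₁ + pₖ₋₂, qₖ = aₖqₖ₋₁ + qₖ₋₂ (with p₋₁=1, p₋₂=0, q₋₁=0, q₋₂=1):
  k=0: a=3, p=3, q=1
  k=1: a=9, p=28, q=9
  k=2: a=5, p=143, q=46

143/46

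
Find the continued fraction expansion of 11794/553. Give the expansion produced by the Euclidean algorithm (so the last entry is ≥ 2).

[21; 3, 18, 10]

11794 = 21·553 + 181
553 = 3·181 + 10
181 = 18·10 + 1
10 = 10·1 + 0  (stop)
So 11794/553 = [21; 3, 18, 10].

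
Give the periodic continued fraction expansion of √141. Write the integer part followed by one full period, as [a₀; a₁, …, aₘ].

[11; 1, 6, 1, 22]

a₀ = ⌊√141⌋ = 11.
With m₀=0, d₀=1 and mₖ₊₁ = dₖaₖ − mₖ, dₖ₊₁ = (n − mₖ₊₁²)/dₖ, aₖ₊₁ = ⌊(a₀+mₖ₊₁)/dₖ₊₁⌋:
  k=1: m=11, d=20, a=1
  k=2: m=9, d=3, a=6
  k=3: m=9, d=20, a=1
  k=4: m=11, d=1, a=22
d=1 and a=2a₀=22 at k=4, so the next step gives (m, d) = (11, 20) again — its k=1 value — and the period has length 4.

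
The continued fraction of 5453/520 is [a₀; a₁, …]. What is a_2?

18

5453 = 10·520 + 253   →  a_0 = 10
520 = 2·253 + 14   →  a_1 = 2
253 = 18·14 + 1   →  a_2 = 18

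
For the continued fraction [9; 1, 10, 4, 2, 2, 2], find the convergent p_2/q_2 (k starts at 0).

109/11

Using pₖ = aₖpₖ₋₁ + pₖ₋₂, qₖ = aₖqₖ₋₁ + qₖ₋₂ (with p₋₁=1, p₋₂=0, q₋₁=0, q₋₂=1):
  k=0: a=9, p=9, q=1
  k=1: a=1, p=10, q=1
  k=2: a=10, p=109, q=11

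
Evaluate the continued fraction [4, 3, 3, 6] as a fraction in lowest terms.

Fold from the inside: start with 6/1.
  3 + 1/6 = 19/6
  3 + 6/19 = 63/19
  4 + 19/63 = 271/63

271/63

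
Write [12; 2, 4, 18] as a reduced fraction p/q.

2041/164

Using pₖ = aₖpₖ₋₁ + pₖ₋₂ and qₖ = aₖqₖ₋₁ + qₖ₋₂:
  k=0: a=12, p=12, q=1
  k=1: a=2, p=25, q=2
  k=2: a=4, p=112, q=9
  k=3: a=18, p=2041, q=164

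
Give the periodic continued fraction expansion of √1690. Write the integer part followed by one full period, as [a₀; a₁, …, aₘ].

a₀ = ⌊√1690⌋ = 41.
With m₀=0, d₀=1 and mₖ₊₁ = dₖaₖ − mₖ, dₖ₊₁ = (n − mₖ₊₁²)/dₖ, aₖ₊₁ = ⌊(a₀+mₖ₊₁)/dₖ₊₁⌋:
  k=1: m=41, d=9, a=9
  k=2: m=40, d=10, a=8
  k=3: m=40, d=9, a=9
  k=4: m=41, d=1, a=82
d=1 and a=2a₀=82 at k=4, so the next step gives (m, d) = (41, 9) again — its k=1 value — and the period has length 4.

[41; 9, 8, 9, 82]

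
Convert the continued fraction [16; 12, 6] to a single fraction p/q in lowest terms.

Using pₖ = aₖpₖ₋₁ + pₖ₋₂ and qₖ = aₖqₖ₋₁ + qₖ₋₂:
  k=0: a=16, p=16, q=1
  k=1: a=12, p=193, q=12
  k=2: a=6, p=1174, q=73

1174/73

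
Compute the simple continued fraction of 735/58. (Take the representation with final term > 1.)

735 = 12·58 + 39
58 = 1·39 + 19
39 = 2·19 + 1
19 = 19·1 + 0  (stop)
So 735/58 = [12; 1, 2, 19].

[12; 1, 2, 19]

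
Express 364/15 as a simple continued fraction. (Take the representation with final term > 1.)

364 = 24·15 + 4
15 = 3·4 + 3
4 = 1·3 + 1
3 = 3·1 + 0  (stop)
So 364/15 = [24; 3, 1, 3].

[24; 3, 1, 3]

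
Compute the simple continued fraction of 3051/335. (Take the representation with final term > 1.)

3051 = 9×335 + 36
335 = 9×36 + 11
36 = 3×11 + 3
11 = 3×3 + 2
3 = 1×2 + 1
2 = 2×1 + 0  (stop)
So 3051/335 = [9; 9, 3, 3, 1, 2].

[9; 9, 3, 3, 1, 2]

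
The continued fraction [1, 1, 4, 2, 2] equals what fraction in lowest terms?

Fold from the inside: start with 2/1.
  2 + 1/2 = 5/2
  4 + 2/5 = 22/5
  1 + 5/22 = 27/22
  1 + 22/27 = 49/27

49/27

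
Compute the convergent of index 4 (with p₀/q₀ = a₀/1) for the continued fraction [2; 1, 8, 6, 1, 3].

185/64

Using pₖ = aₖpₖ₋₁ + pₖ₋₂, qₖ = aₖqₖ₋₁ + qₖ₋₂ (with p₋₁=1, p₋₂=0, q₋₁=0, q₋₂=1):
  k=0: a=2, p=2, q=1
  k=1: a=1, p=3, q=1
  k=2: a=8, p=26, q=9
  k=3: a=6, p=159, q=55
  k=4: a=1, p=185, q=64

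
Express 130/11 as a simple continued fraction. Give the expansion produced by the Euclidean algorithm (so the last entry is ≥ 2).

[11; 1, 4, 2]

130 = 11·11 + 9
11 = 1·9 + 2
9 = 4·2 + 1
2 = 2·1 + 0  (stop)
So 130/11 = [11; 1, 4, 2].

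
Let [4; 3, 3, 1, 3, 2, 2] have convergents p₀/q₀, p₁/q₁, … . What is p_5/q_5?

478/111

Using pₖ = aₖpₖ₋₁ + pₖ₋₂, qₖ = aₖqₖ₋₁ + qₖ₋₂ (with p₋₁=1, p₋₂=0, q₋₁=0, q₋₂=1):
  k=0: a=4, p=4, q=1
  k=1: a=3, p=13, q=3
  k=2: a=3, p=43, q=10
  k=3: a=1, p=56, q=13
  k=4: a=3, p=211, q=49
  k=5: a=2, p=478, q=111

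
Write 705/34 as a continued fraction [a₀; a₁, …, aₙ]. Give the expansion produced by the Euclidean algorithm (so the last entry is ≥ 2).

[20; 1, 2, 1, 3, 2]

705 = 20·34 + 25
34 = 1·25 + 9
25 = 2·9 + 7
9 = 1·7 + 2
7 = 3·2 + 1
2 = 2·1 + 0  (stop)
So 705/34 = [20; 1, 2, 1, 3, 2].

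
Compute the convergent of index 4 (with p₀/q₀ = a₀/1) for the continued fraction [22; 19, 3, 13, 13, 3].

Using pₖ = aₖpₖ₋₁ + pₖ₋₂, qₖ = aₖqₖ₋₁ + qₖ₋₂ (with p₋₁=1, p₋₂=0, q₋₁=0, q₋₂=1):
  k=0: a=22, p=22, q=1
  k=1: a=19, p=419, q=19
  k=2: a=3, p=1279, q=58
  k=3: a=13, p=17046, q=773
  k=4: a=13, p=222877, q=10107

222877/10107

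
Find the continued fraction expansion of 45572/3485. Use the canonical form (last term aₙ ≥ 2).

45572 = 13×3485 + 267
3485 = 13×267 + 14
267 = 19×14 + 1
14 = 14×1 + 0  (stop)
So 45572/3485 = [13; 13, 19, 14].

[13; 13, 19, 14]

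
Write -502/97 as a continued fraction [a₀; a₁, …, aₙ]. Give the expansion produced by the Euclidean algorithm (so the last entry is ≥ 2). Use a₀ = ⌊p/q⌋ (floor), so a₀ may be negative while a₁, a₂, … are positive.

[-6; 1, 4, 1, 2, 2, 2]

-502 = -6*97 + 80
97 = 1*80 + 17
80 = 4*17 + 12
17 = 1*12 + 5
12 = 2*5 + 2
5 = 2*2 + 1
2 = 2*1 + 0  (stop)
So -502/97 = [-6; 1, 4, 1, 2, 2, 2].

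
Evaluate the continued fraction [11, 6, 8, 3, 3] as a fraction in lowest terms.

5671/508

Using pₖ = aₖpₖ₋₁ + pₖ₋₂ and qₖ = aₖqₖ₋₁ + qₖ₋₂:
  k=0: a=11, p=11, q=1
  k=1: a=6, p=67, q=6
  k=2: a=8, p=547, q=49
  k=3: a=3, p=1708, q=153
  k=4: a=3, p=5671, q=508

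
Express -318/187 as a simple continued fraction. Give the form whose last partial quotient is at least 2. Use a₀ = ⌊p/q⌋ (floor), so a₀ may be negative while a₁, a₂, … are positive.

[-2; 3, 2, 1, 18]

-318 = -2×187 + 56
187 = 3×56 + 19
56 = 2×19 + 18
19 = 1×18 + 1
18 = 18×1 + 0  (stop)
So -318/187 = [-2; 3, 2, 1, 18].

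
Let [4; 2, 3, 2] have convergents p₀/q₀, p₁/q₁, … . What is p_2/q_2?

31/7

Using pₖ = aₖpₖ₋₁ + pₖ₋₂, qₖ = aₖqₖ₋₁ + qₖ₋₂ (with p₋₁=1, p₋₂=0, q₋₁=0, q₋₂=1):
  k=0: a=4, p=4, q=1
  k=1: a=2, p=9, q=2
  k=2: a=3, p=31, q=7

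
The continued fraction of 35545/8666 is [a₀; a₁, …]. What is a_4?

8

35545 = 4·8666 + 881   →  a_0 = 4
8666 = 9·881 + 737   →  a_1 = 9
881 = 1·737 + 144   →  a_2 = 1
737 = 5·144 + 17   →  a_3 = 5
144 = 8·17 + 8   →  a_4 = 8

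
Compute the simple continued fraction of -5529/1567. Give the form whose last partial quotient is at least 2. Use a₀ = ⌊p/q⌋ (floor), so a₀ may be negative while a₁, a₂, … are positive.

-5529 = -4·1567 + 739
1567 = 2·739 + 89
739 = 8·89 + 27
89 = 3·27 + 8
27 = 3·8 + 3
8 = 2·3 + 2
3 = 1·2 + 1
2 = 2·1 + 0  (stop)
So -5529/1567 = [-4; 2, 8, 3, 3, 2, 1, 2].

[-4; 2, 8, 3, 3, 2, 1, 2]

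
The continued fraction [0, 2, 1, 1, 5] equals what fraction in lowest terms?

11/28

Fold from the inside: start with 5/1.
  1 + 1/5 = 6/5
  1 + 5/6 = 11/6
  2 + 6/11 = 28/11
  0 + 11/28 = 11/28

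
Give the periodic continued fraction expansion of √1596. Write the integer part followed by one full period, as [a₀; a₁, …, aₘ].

a₀ = ⌊√1596⌋ = 39.
With m₀=0, d₀=1 and mₖ₊₁ = dₖaₖ − mₖ, dₖ₊₁ = (n − mₖ₊₁²)/dₖ, aₖ₊₁ = ⌊(a₀+mₖ₊₁)/dₖ₊₁⌋:
  k=1: m=39, d=75, a=1
  k=2: m=36, d=4, a=18
  k=3: m=36, d=75, a=1
  k=4: m=39, d=1, a=78
d=1 and a=2a₀=78 at k=4, so the next step gives (m, d) = (39, 75) again — its k=1 value — and the period has length 4.

[39; 1, 18, 1, 78]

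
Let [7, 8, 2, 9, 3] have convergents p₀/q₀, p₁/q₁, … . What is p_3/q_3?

1146/161

Using pₖ = aₖpₖ₋₁ + pₖ₋₂, qₖ = aₖqₖ₋₁ + qₖ₋₂ (with p₋₁=1, p₋₂=0, q₋₁=0, q₋₂=1):
  k=0: a=7, p=7, q=1
  k=1: a=8, p=57, q=8
  k=2: a=2, p=121, q=17
  k=3: a=9, p=1146, q=161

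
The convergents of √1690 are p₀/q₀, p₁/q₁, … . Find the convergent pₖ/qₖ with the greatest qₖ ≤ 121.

3001/73

√1690 = [41; 9, 8, 9, 82, …] (period length 4).
Convergents:
  p_0/q_0 = 41/1
  p_1/q_1 = 370/9
  p_2/q_2 = 3001/73
  p_3/q_3 = 27379/666
q_2 = 73 ≤ 121 < 666 = q_3, so the answer is 3001/73.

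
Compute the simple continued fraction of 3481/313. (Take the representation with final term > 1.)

3481 = 11*313 + 38
313 = 8*38 + 9
38 = 4*9 + 2
9 = 4*2 + 1
2 = 2*1 + 0  (stop)
So 3481/313 = [11; 8, 4, 4, 2].

[11; 8, 4, 4, 2]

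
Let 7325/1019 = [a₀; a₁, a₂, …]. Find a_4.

7325 = 7·1019 + 192   →  a_0 = 7
1019 = 5·192 + 59   →  a_1 = 5
192 = 3·59 + 15   →  a_2 = 3
59 = 3·15 + 14   →  a_3 = 3
15 = 1·14 + 1   →  a_4 = 1

1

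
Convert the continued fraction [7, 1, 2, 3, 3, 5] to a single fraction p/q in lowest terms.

1347/175

Using pₖ = aₖpₖ₋₁ + pₖ₋₂ and qₖ = aₖqₖ₋₁ + qₖ₋₂:
  k=0: a=7, p=7, q=1
  k=1: a=1, p=8, q=1
  k=2: a=2, p=23, q=3
  k=3: a=3, p=77, q=10
  k=4: a=3, p=254, q=33
  k=5: a=5, p=1347, q=175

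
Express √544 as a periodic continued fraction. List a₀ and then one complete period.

a₀ = ⌊√544⌋ = 23.
With m₀=0, d₀=1 and mₖ₊₁ = dₖaₖ − mₖ, dₖ₊₁ = (n − mₖ₊₁²)/dₖ, aₖ₊₁ = ⌊(a₀+mₖ₊₁)/dₖ₊₁⌋:
  k=1: m=23, d=15, a=3
  k=2: m=22, d=4, a=11
  k=3: m=22, d=15, a=3
  k=4: m=23, d=1, a=46
d=1 and a=2a₀=46 at k=4, so the next step gives (m, d) = (23, 15) again — its k=1 value — and the period has length 4.

[23; 3, 11, 3, 46]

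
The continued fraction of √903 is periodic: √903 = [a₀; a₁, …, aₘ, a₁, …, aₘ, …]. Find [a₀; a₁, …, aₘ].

a₀ = ⌊√903⌋ = 30.
With m₀=0, d₀=1 and mₖ₊₁ = dₖaₖ − mₖ, dₖ₊₁ = (n − mₖ₊₁²)/dₖ, aₖ₊₁ = ⌊(a₀+mₖ₊₁)/dₖ₊₁⌋:
  k=1: m=30, d=3, a=20
  k=2: m=30, d=1, a=60
d=1 and a=2a₀=60 at k=2, so the next step gives (m, d) = (30, 3) again — its k=1 value — and the period has length 2.

[30; 20, 60]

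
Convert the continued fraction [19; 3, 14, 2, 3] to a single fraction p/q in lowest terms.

Fold from the inside: start with 3/1.
  2 + 1/3 = 7/3
  14 + 3/7 = 101/7
  3 + 7/101 = 310/101
  19 + 101/310 = 5991/310

5991/310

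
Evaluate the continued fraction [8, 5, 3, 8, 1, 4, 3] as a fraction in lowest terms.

19127/2336

Using pₖ = aₖpₖ₋₁ + pₖ₋₂ and qₖ = aₖqₖ₋₁ + qₖ₋₂:
  k=0: a=8, p=8, q=1
  k=1: a=5, p=41, q=5
  k=2: a=3, p=131, q=16
  k=3: a=8, p=1089, q=133
  k=4: a=1, p=1220, q=149
  k=5: a=4, p=5969, q=729
  k=6: a=3, p=19127, q=2336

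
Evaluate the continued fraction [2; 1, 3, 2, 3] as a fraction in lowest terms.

86/31

Using pₖ = aₖpₖ₋₁ + pₖ₋₂ and qₖ = aₖqₖ₋₁ + qₖ₋₂:
  k=0: a=2, p=2, q=1
  k=1: a=1, p=3, q=1
  k=2: a=3, p=11, q=4
  k=3: a=2, p=25, q=9
  k=4: a=3, p=86, q=31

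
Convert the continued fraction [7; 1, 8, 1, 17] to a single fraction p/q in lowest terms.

Using pₖ = aₖpₖ₋₁ + pₖ₋₂ and qₖ = aₖqₖ₋₁ + qₖ₋₂:
  k=0: a=7, p=7, q=1
  k=1: a=1, p=8, q=1
  k=2: a=8, p=71, q=9
  k=3: a=1, p=79, q=10
  k=4: a=17, p=1414, q=179

1414/179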